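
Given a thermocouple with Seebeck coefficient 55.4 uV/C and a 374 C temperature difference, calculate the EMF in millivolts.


The thermocouple output V = sensitivity * dT.
V = 55.4 uV/C * 374 C
V = 20719.6 uV
V = 20.72 mV

20.72 mV


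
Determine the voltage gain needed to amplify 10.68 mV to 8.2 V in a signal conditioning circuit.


Gain = Vout / Vin (converting to same units).
G = 8.2 V / 10.68 mV
G = 8200.0 mV / 10.68 mV
G = 767.79

767.79


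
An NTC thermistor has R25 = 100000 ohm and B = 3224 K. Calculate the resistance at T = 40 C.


NTC thermistor equation: Rt = R25 * exp(B * (1/T - 1/T25)).
T in Kelvin: 313.15 K, T25 = 298.15 K
1/T - 1/T25 = 1/313.15 - 1/298.15 = -0.00016066
B * (1/T - 1/T25) = 3224 * -0.00016066 = -0.518
Rt = 100000 * exp(-0.518) = 59573.3 ohm

59573.3 ohm


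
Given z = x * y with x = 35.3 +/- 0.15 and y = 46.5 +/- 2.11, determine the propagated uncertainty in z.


For a product z = x*y, the relative uncertainty is:
uz/z = sqrt((ux/x)^2 + (uy/y)^2)
Relative uncertainties: ux/x = 0.15/35.3 = 0.004249
uy/y = 2.11/46.5 = 0.045376
z = 35.3 * 46.5 = 1641.4
uz = 1641.4 * sqrt(0.004249^2 + 0.045376^2) = 74.809

74.809


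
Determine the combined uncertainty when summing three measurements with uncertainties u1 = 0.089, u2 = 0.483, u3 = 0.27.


For a sum of independent quantities, uc = sqrt(u1^2 + u2^2 + u3^2).
uc = sqrt(0.089^2 + 0.483^2 + 0.27^2)
uc = sqrt(0.007921 + 0.233289 + 0.0729)
uc = 0.5605

0.5605


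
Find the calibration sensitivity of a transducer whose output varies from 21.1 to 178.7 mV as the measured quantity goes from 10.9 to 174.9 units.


Sensitivity = (y2 - y1) / (x2 - x1).
S = (178.7 - 21.1) / (174.9 - 10.9)
S = 157.6 / 164.0
S = 0.961 mV/unit

0.961 mV/unit


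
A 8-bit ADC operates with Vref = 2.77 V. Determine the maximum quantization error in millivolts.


The maximum quantization error is +/- LSB/2.
LSB = Vref / 2^n = 2.77 / 256 = 0.01082031 V
Max error = LSB / 2 = 0.01082031 / 2 = 0.00541016 V
Max error = 5.4102 mV

5.4102 mV


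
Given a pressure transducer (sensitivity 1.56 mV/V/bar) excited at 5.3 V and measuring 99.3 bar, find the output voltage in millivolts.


Output = sensitivity * Vex * P.
Vout = 1.56 * 5.3 * 99.3
Vout = 8.268 * 99.3
Vout = 821.01 mV

821.01 mV


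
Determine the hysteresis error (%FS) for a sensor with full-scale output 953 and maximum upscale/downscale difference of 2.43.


Hysteresis = (max difference / full scale) * 100%.
H = (2.43 / 953) * 100
H = 0.255 %FS

0.255 %FS


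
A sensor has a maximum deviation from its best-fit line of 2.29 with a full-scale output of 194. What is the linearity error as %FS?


Linearity error = (max deviation / full scale) * 100%.
Linearity = (2.29 / 194) * 100
Linearity = 1.18 %FS

1.18 %FS


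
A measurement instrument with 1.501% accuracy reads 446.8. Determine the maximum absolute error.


Absolute error = (accuracy% / 100) * reading.
Error = (1.501 / 100) * 446.8
Error = 0.01501 * 446.8
Error = 6.7065

6.7065


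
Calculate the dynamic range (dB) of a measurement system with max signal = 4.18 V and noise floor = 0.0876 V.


Dynamic range = 20 * log10(Vmax / Vnoise).
DR = 20 * log10(4.18 / 0.0876)
DR = 20 * log10(47.72)
DR = 33.57 dB

33.57 dB


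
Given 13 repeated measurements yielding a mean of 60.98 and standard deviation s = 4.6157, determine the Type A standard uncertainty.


The standard uncertainty for Type A evaluation is u = s / sqrt(n).
u = 4.6157 / sqrt(13)
u = 4.6157 / 3.6056
u = 1.2802

1.2802


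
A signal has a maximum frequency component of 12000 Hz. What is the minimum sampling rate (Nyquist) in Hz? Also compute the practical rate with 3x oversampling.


By Nyquist theorem, fs_min = 2 * fmax.
fs_min = 2 * 12000 = 24000 Hz
Practical rate = 3 * fs_min = 3 * 24000 = 72000 Hz

fs_min = 24000 Hz, fs_practical = 72000 Hz


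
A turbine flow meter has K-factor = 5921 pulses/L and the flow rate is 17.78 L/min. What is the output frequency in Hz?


Frequency = K * Q / 60 (converting L/min to L/s).
f = 5921 * 17.78 / 60
f = 105275.38 / 60
f = 1754.59 Hz

1754.59 Hz


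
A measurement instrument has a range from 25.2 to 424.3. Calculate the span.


Span = upper range - lower range.
Span = 424.3 - (25.2)
Span = 399.1

399.1


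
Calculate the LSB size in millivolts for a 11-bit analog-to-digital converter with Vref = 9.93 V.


The resolution (LSB) of an ADC is Vref / 2^n.
LSB = 9.93 / 2^11
LSB = 9.93 / 2048
LSB = 0.00484863 V = 4.84863281 mV

4.84863281 mV


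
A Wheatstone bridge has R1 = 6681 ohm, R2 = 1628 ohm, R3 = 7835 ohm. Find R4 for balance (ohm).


At balance: R1*R4 = R2*R3, so R4 = R2*R3/R1.
R4 = 1628 * 7835 / 6681
R4 = 12755380 / 6681
R4 = 1909.2 ohm

1909.2 ohm


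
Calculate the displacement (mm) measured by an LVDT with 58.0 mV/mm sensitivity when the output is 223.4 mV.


Displacement = Vout / sensitivity.
d = 223.4 / 58.0
d = 3.852 mm

3.852 mm


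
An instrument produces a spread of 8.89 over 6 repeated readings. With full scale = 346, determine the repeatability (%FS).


Repeatability = (spread / full scale) * 100%.
R = (8.89 / 346) * 100
R = 2.569 %FS

2.569 %FS


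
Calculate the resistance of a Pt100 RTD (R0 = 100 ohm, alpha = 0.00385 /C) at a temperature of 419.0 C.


The RTD equation: Rt = R0 * (1 + alpha * T).
Rt = 100 * (1 + 0.00385 * 419.0)
Rt = 100 * (1 + 1.61315)
Rt = 100 * 2.61315
Rt = 261.315 ohm

261.315 ohm


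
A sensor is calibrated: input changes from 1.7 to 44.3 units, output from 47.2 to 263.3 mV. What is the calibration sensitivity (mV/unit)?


Sensitivity = (y2 - y1) / (x2 - x1).
S = (263.3 - 47.2) / (44.3 - 1.7)
S = 216.1 / 42.6
S = 5.0728 mV/unit

5.0728 mV/unit


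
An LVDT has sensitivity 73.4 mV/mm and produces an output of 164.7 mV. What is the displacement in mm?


Displacement = Vout / sensitivity.
d = 164.7 / 73.4
d = 2.244 mm

2.244 mm


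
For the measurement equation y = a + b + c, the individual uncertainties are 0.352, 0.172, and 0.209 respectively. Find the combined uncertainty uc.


For a sum of independent quantities, uc = sqrt(u1^2 + u2^2 + u3^2).
uc = sqrt(0.352^2 + 0.172^2 + 0.209^2)
uc = sqrt(0.123904 + 0.029584 + 0.043681)
uc = 0.444

0.444


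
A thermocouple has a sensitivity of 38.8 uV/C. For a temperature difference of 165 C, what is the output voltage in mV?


The thermocouple output V = sensitivity * dT.
V = 38.8 uV/C * 165 C
V = 6402.0 uV
V = 6.402 mV

6.402 mV


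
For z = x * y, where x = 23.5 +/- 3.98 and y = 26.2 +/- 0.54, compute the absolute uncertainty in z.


For a product z = x*y, the relative uncertainty is:
uz/z = sqrt((ux/x)^2 + (uy/y)^2)
Relative uncertainties: ux/x = 3.98/23.5 = 0.169362
uy/y = 0.54/26.2 = 0.020611
z = 23.5 * 26.2 = 615.7
uz = 615.7 * sqrt(0.169362^2 + 0.020611^2) = 105.045

105.045


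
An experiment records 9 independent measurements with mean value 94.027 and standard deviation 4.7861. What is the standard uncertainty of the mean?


The standard uncertainty for Type A evaluation is u = s / sqrt(n).
u = 4.7861 / sqrt(9)
u = 4.7861 / 3.0
u = 1.5954

1.5954


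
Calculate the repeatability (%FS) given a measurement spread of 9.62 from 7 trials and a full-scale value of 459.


Repeatability = (spread / full scale) * 100%.
R = (9.62 / 459) * 100
R = 2.096 %FS

2.096 %FS


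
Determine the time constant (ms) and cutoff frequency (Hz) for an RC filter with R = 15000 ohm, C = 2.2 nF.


Time constant: tau = R * C.
tau = 15000 * 2.20e-09 = 3.3e-05 s
tau = 0.033 ms
Cutoff frequency: fc = 1 / (2*pi*R*C).
fc = 1 / (2*pi*3.3e-05) = 4822.88 Hz

tau = 0.033 ms, fc = 4822.88 Hz


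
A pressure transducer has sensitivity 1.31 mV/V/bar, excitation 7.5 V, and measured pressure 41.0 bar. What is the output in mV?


Output = sensitivity * Vex * P.
Vout = 1.31 * 7.5 * 41.0
Vout = 9.825 * 41.0
Vout = 402.83 mV

402.83 mV


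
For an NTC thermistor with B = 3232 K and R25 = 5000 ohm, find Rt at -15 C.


NTC thermistor equation: Rt = R25 * exp(B * (1/T - 1/T25)).
T in Kelvin: 258.15 K, T25 = 298.15 K
1/T - 1/T25 = 1/258.15 - 1/298.15 = 0.0005197
B * (1/T - 1/T25) = 3232 * 0.0005197 = 1.6797
Rt = 5000 * exp(1.6797) = 26819.0 ohm

26819.0 ohm


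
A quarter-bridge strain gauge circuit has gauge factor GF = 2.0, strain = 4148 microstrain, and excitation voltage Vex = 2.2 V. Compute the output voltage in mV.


Quarter bridge output: Vout = (GF * epsilon * Vex) / 4.
Vout = (2.0 * 4148e-6 * 2.2) / 4
Vout = 0.0182512 / 4 V
Vout = 0.0045628 V = 4.5628 mV

4.5628 mV


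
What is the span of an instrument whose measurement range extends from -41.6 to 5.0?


Span = upper range - lower range.
Span = 5.0 - (-41.6)
Span = 46.6

46.6


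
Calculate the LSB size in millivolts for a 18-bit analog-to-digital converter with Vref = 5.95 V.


The resolution (LSB) of an ADC is Vref / 2^n.
LSB = 5.95 / 2^18
LSB = 5.95 / 262144
LSB = 2.27e-05 V = 0.02269745 mV

0.02269745 mV


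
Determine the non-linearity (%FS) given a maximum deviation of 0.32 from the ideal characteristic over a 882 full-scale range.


Linearity error = (max deviation / full scale) * 100%.
Linearity = (0.32 / 882) * 100
Linearity = 0.036 %FS

0.036 %FS


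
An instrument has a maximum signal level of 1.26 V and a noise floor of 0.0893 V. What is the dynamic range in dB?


Dynamic range = 20 * log10(Vmax / Vnoise).
DR = 20 * log10(1.26 / 0.0893)
DR = 20 * log10(14.11)
DR = 22.99 dB

22.99 dB


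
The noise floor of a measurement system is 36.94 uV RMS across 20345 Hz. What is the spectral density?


Noise spectral density = Vrms / sqrt(BW).
NSD = 36.94 / sqrt(20345)
NSD = 36.94 / 142.6359
NSD = 0.259 uV/sqrt(Hz)

0.259 uV/sqrt(Hz)


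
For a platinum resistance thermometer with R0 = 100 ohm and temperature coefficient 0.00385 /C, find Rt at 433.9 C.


The RTD equation: Rt = R0 * (1 + alpha * T).
Rt = 100 * (1 + 0.00385 * 433.9)
Rt = 100 * (1 + 1.670515)
Rt = 100 * 2.670515
Rt = 267.051 ohm

267.051 ohm


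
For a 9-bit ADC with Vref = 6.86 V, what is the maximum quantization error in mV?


The maximum quantization error is +/- LSB/2.
LSB = Vref / 2^n = 6.86 / 512 = 0.01339844 V
Max error = LSB / 2 = 0.01339844 / 2 = 0.00669922 V
Max error = 6.6992 mV

6.6992 mV


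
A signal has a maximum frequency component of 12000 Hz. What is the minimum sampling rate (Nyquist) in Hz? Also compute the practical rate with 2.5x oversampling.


By Nyquist theorem, fs_min = 2 * fmax.
fs_min = 2 * 12000 = 24000 Hz
Practical rate = 2.5 * fs_min = 2.5 * 24000 = 60000 Hz

fs_min = 24000 Hz, fs_practical = 60000 Hz


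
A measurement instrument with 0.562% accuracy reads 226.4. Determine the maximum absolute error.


Absolute error = (accuracy% / 100) * reading.
Error = (0.562 / 100) * 226.4
Error = 0.00562 * 226.4
Error = 1.2724

1.2724


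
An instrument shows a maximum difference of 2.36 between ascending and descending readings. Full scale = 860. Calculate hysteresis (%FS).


Hysteresis = (max difference / full scale) * 100%.
H = (2.36 / 860) * 100
H = 0.274 %FS

0.274 %FS


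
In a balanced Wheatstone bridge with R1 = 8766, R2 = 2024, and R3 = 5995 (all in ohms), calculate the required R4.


At balance: R1*R4 = R2*R3, so R4 = R2*R3/R1.
R4 = 2024 * 5995 / 8766
R4 = 12133880 / 8766
R4 = 1384.2 ohm

1384.2 ohm


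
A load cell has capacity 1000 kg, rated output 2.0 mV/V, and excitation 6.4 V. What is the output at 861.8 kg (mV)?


Vout = rated_output * Vex * (load / capacity).
Vout = 2.0 * 6.4 * (861.8 / 1000)
Vout = 2.0 * 6.4 * 0.8618
Vout = 11.031 mV

11.031 mV


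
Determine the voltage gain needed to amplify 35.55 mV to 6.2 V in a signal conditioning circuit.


Gain = Vout / Vin (converting to same units).
G = 6.2 V / 35.55 mV
G = 6200.0 mV / 35.55 mV
G = 174.4

174.4


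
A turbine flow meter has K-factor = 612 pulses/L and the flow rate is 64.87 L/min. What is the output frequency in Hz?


Frequency = K * Q / 60 (converting L/min to L/s).
f = 612 * 64.87 / 60
f = 39700.44 / 60
f = 661.67 Hz

661.67 Hz


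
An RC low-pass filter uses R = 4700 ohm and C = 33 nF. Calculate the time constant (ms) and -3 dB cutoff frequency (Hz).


Time constant: tau = R * C.
tau = 4700 * 3.30e-08 = 0.0001551 s
tau = 0.1551 ms
Cutoff frequency: fc = 1 / (2*pi*R*C).
fc = 1 / (2*pi*0.0001551) = 1026.14 Hz

tau = 0.1551 ms, fc = 1026.14 Hz


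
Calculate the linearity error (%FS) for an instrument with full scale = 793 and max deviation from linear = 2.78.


Linearity error = (max deviation / full scale) * 100%.
Linearity = (2.78 / 793) * 100
Linearity = 0.351 %FS

0.351 %FS


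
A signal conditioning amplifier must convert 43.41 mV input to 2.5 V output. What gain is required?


Gain = Vout / Vin (converting to same units).
G = 2.5 V / 43.41 mV
G = 2500.0 mV / 43.41 mV
G = 57.59

57.59


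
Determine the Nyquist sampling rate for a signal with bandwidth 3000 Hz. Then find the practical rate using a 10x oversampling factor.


By Nyquist theorem, fs_min = 2 * fmax.
fs_min = 2 * 3000 = 6000 Hz
Practical rate = 10 * fs_min = 10 * 6000 = 60000 Hz

fs_min = 6000 Hz, fs_practical = 60000 Hz


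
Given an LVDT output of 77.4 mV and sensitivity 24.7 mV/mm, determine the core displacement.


Displacement = Vout / sensitivity.
d = 77.4 / 24.7
d = 3.134 mm

3.134 mm


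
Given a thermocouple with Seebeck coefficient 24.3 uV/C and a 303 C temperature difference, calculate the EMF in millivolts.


The thermocouple output V = sensitivity * dT.
V = 24.3 uV/C * 303 C
V = 7362.9 uV
V = 7.363 mV

7.363 mV


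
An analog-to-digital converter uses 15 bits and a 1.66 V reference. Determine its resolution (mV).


The resolution (LSB) of an ADC is Vref / 2^n.
LSB = 1.66 / 2^15
LSB = 1.66 / 32768
LSB = 5.066e-05 V = 0.05065918 mV

0.05065918 mV


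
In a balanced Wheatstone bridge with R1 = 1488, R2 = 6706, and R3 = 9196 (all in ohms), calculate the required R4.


At balance: R1*R4 = R2*R3, so R4 = R2*R3/R1.
R4 = 6706 * 9196 / 1488
R4 = 61668376 / 1488
R4 = 41443.8 ohm

41443.8 ohm


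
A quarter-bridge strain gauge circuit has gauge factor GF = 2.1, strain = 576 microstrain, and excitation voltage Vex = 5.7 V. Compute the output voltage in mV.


Quarter bridge output: Vout = (GF * epsilon * Vex) / 4.
Vout = (2.1 * 576e-6 * 5.7) / 4
Vout = 0.00689472 / 4 V
Vout = 0.00172368 V = 1.7237 mV

1.7237 mV


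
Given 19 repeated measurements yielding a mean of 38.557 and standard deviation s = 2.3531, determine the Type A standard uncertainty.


The standard uncertainty for Type A evaluation is u = s / sqrt(n).
u = 2.3531 / sqrt(19)
u = 2.3531 / 4.3589
u = 0.5398

0.5398


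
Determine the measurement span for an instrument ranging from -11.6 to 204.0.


Span = upper range - lower range.
Span = 204.0 - (-11.6)
Span = 215.6

215.6


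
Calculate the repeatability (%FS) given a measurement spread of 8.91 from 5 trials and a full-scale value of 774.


Repeatability = (spread / full scale) * 100%.
R = (8.91 / 774) * 100
R = 1.151 %FS

1.151 %FS


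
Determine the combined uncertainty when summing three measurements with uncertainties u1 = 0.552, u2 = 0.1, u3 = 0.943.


For a sum of independent quantities, uc = sqrt(u1^2 + u2^2 + u3^2).
uc = sqrt(0.552^2 + 0.1^2 + 0.943^2)
uc = sqrt(0.304704 + 0.01 + 0.889249)
uc = 1.0972

1.0972


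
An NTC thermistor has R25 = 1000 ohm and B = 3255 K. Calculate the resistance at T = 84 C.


NTC thermistor equation: Rt = R25 * exp(B * (1/T - 1/T25)).
T in Kelvin: 357.15 K, T25 = 298.15 K
1/T - 1/T25 = 1/357.15 - 1/298.15 = -0.00055407
B * (1/T - 1/T25) = 3255 * -0.00055407 = -1.8035
Rt = 1000 * exp(-1.8035) = 164.7 ohm

164.7 ohm


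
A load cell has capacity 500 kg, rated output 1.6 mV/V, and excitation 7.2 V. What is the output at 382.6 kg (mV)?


Vout = rated_output * Vex * (load / capacity).
Vout = 1.6 * 7.2 * (382.6 / 500)
Vout = 1.6 * 7.2 * 0.7652
Vout = 8.815 mV

8.815 mV


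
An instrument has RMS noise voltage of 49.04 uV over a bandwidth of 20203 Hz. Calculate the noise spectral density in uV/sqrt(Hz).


Noise spectral density = Vrms / sqrt(BW).
NSD = 49.04 / sqrt(20203)
NSD = 49.04 / 142.1373
NSD = 0.345 uV/sqrt(Hz)

0.345 uV/sqrt(Hz)


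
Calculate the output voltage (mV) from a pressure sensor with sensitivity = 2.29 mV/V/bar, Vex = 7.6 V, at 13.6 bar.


Output = sensitivity * Vex * P.
Vout = 2.29 * 7.6 * 13.6
Vout = 17.404 * 13.6
Vout = 236.69 mV

236.69 mV


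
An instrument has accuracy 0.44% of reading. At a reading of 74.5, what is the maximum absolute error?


Absolute error = (accuracy% / 100) * reading.
Error = (0.44 / 100) * 74.5
Error = 0.0044 * 74.5
Error = 0.3278

0.3278


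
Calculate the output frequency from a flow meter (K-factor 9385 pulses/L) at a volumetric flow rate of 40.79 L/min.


Frequency = K * Q / 60 (converting L/min to L/s).
f = 9385 * 40.79 / 60
f = 382814.15 / 60
f = 6380.24 Hz

6380.24 Hz


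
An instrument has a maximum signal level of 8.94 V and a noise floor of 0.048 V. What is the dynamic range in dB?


Dynamic range = 20 * log10(Vmax / Vnoise).
DR = 20 * log10(8.94 / 0.048)
DR = 20 * log10(186.25)
DR = 45.4 dB

45.4 dB


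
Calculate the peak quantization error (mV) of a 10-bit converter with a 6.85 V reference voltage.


The maximum quantization error is +/- LSB/2.
LSB = Vref / 2^n = 6.85 / 1024 = 0.00668945 V
Max error = LSB / 2 = 0.00668945 / 2 = 0.00334473 V
Max error = 3.3447 mV

3.3447 mV


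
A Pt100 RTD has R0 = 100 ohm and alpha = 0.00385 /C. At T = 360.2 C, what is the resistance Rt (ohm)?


The RTD equation: Rt = R0 * (1 + alpha * T).
Rt = 100 * (1 + 0.00385 * 360.2)
Rt = 100 * (1 + 1.38677)
Rt = 100 * 2.38677
Rt = 238.677 ohm

238.677 ohm


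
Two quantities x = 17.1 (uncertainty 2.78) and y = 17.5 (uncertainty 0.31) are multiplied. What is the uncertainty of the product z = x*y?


For a product z = x*y, the relative uncertainty is:
uz/z = sqrt((ux/x)^2 + (uy/y)^2)
Relative uncertainties: ux/x = 2.78/17.1 = 0.162573
uy/y = 0.31/17.5 = 0.017714
z = 17.1 * 17.5 = 299.2
uz = 299.2 * sqrt(0.162573^2 + 0.017714^2) = 48.938

48.938


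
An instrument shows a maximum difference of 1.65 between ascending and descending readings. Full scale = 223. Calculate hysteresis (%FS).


Hysteresis = (max difference / full scale) * 100%.
H = (1.65 / 223) * 100
H = 0.74 %FS

0.74 %FS


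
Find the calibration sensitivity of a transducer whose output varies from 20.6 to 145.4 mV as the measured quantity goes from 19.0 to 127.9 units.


Sensitivity = (y2 - y1) / (x2 - x1).
S = (145.4 - 20.6) / (127.9 - 19.0)
S = 124.8 / 108.9
S = 1.146 mV/unit

1.146 mV/unit


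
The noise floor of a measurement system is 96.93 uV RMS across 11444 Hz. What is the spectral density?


Noise spectral density = Vrms / sqrt(BW).
NSD = 96.93 / sqrt(11444)
NSD = 96.93 / 106.9766
NSD = 0.9061 uV/sqrt(Hz)

0.9061 uV/sqrt(Hz)


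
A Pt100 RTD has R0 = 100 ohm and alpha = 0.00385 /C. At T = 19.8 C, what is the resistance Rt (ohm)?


The RTD equation: Rt = R0 * (1 + alpha * T).
Rt = 100 * (1 + 0.00385 * 19.8)
Rt = 100 * (1 + 0.07623)
Rt = 100 * 1.07623
Rt = 107.623 ohm

107.623 ohm


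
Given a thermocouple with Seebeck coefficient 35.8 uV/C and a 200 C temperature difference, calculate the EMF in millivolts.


The thermocouple output V = sensitivity * dT.
V = 35.8 uV/C * 200 C
V = 7160.0 uV
V = 7.16 mV

7.16 mV


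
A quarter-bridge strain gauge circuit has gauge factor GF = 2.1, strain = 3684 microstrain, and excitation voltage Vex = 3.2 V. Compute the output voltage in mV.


Quarter bridge output: Vout = (GF * epsilon * Vex) / 4.
Vout = (2.1 * 3684e-6 * 3.2) / 4
Vout = 0.02475648 / 4 V
Vout = 0.00618912 V = 6.1891 mV

6.1891 mV


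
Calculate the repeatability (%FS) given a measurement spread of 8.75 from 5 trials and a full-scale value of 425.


Repeatability = (spread / full scale) * 100%.
R = (8.75 / 425) * 100
R = 2.059 %FS

2.059 %FS


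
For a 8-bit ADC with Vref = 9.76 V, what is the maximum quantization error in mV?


The maximum quantization error is +/- LSB/2.
LSB = Vref / 2^n = 9.76 / 256 = 0.038125 V
Max error = LSB / 2 = 0.038125 / 2 = 0.0190625 V
Max error = 19.0625 mV

19.0625 mV


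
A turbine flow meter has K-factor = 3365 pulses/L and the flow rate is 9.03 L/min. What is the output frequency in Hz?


Frequency = K * Q / 60 (converting L/min to L/s).
f = 3365 * 9.03 / 60
f = 30385.95 / 60
f = 506.43 Hz

506.43 Hz


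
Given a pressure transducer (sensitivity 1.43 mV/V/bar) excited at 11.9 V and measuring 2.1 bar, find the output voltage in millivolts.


Output = sensitivity * Vex * P.
Vout = 1.43 * 11.9 * 2.1
Vout = 17.017 * 2.1
Vout = 35.74 mV

35.74 mV


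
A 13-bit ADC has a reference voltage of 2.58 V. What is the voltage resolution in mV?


The resolution (LSB) of an ADC is Vref / 2^n.
LSB = 2.58 / 2^13
LSB = 2.58 / 8192
LSB = 0.00031494 V = 0.31494141 mV

0.31494141 mV


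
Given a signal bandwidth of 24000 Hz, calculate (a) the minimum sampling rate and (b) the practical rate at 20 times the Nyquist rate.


By Nyquist theorem, fs_min = 2 * fmax.
fs_min = 2 * 24000 = 48000 Hz
Practical rate = 20 * fs_min = 20 * 48000 = 960000 Hz

fs_min = 48000 Hz, fs_practical = 960000 Hz


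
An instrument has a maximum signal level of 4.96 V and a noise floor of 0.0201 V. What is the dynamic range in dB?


Dynamic range = 20 * log10(Vmax / Vnoise).
DR = 20 * log10(4.96 / 0.0201)
DR = 20 * log10(246.77)
DR = 47.85 dB

47.85 dB


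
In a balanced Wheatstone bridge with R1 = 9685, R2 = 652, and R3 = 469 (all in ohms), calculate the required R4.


At balance: R1*R4 = R2*R3, so R4 = R2*R3/R1.
R4 = 652 * 469 / 9685
R4 = 305788 / 9685
R4 = 31.57 ohm

31.57 ohm


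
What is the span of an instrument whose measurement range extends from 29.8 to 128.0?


Span = upper range - lower range.
Span = 128.0 - (29.8)
Span = 98.2

98.2


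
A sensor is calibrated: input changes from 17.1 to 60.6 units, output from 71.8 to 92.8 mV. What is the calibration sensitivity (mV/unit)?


Sensitivity = (y2 - y1) / (x2 - x1).
S = (92.8 - 71.8) / (60.6 - 17.1)
S = 21.0 / 43.5
S = 0.4828 mV/unit

0.4828 mV/unit


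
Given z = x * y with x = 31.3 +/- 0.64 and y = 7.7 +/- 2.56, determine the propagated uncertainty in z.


For a product z = x*y, the relative uncertainty is:
uz/z = sqrt((ux/x)^2 + (uy/y)^2)
Relative uncertainties: ux/x = 0.64/31.3 = 0.020447
uy/y = 2.56/7.7 = 0.332468
z = 31.3 * 7.7 = 241.0
uz = 241.0 * sqrt(0.020447^2 + 0.332468^2) = 80.279

80.279


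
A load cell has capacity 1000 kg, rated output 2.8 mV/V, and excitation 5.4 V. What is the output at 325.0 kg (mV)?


Vout = rated_output * Vex * (load / capacity).
Vout = 2.8 * 5.4 * (325.0 / 1000)
Vout = 2.8 * 5.4 * 0.325
Vout = 4.914 mV

4.914 mV


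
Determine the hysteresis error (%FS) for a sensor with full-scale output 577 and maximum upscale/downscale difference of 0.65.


Hysteresis = (max difference / full scale) * 100%.
H = (0.65 / 577) * 100
H = 0.113 %FS

0.113 %FS


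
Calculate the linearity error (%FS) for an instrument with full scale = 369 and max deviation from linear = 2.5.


Linearity error = (max deviation / full scale) * 100%.
Linearity = (2.5 / 369) * 100
Linearity = 0.678 %FS

0.678 %FS


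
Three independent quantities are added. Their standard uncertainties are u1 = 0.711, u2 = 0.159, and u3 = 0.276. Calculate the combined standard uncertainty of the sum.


For a sum of independent quantities, uc = sqrt(u1^2 + u2^2 + u3^2).
uc = sqrt(0.711^2 + 0.159^2 + 0.276^2)
uc = sqrt(0.505521 + 0.025281 + 0.076176)
uc = 0.7791

0.7791


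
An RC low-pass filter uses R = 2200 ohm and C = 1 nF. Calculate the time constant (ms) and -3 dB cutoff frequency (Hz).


Time constant: tau = R * C.
tau = 2200 * 1.00e-09 = 2.2e-06 s
tau = 0.0022 ms
Cutoff frequency: fc = 1 / (2*pi*R*C).
fc = 1 / (2*pi*2.2e-06) = 72343.16 Hz

tau = 0.0022 ms, fc = 72343.16 Hz


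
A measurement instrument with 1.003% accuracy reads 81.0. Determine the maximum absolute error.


Absolute error = (accuracy% / 100) * reading.
Error = (1.003 / 100) * 81.0
Error = 0.01003 * 81.0
Error = 0.8124

0.8124


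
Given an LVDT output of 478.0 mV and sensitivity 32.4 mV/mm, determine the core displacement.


Displacement = Vout / sensitivity.
d = 478.0 / 32.4
d = 14.753 mm

14.753 mm


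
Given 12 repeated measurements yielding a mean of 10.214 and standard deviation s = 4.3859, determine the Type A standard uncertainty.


The standard uncertainty for Type A evaluation is u = s / sqrt(n).
u = 4.3859 / sqrt(12)
u = 4.3859 / 3.4641
u = 1.2661

1.2661


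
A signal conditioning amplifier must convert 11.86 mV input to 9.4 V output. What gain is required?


Gain = Vout / Vin (converting to same units).
G = 9.4 V / 11.86 mV
G = 9400.0 mV / 11.86 mV
G = 792.58

792.58


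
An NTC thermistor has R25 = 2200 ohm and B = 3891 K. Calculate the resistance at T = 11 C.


NTC thermistor equation: Rt = R25 * exp(B * (1/T - 1/T25)).
T in Kelvin: 284.15 K, T25 = 298.15 K
1/T - 1/T25 = 1/284.15 - 1/298.15 = 0.00016525
B * (1/T - 1/T25) = 3891 * 0.00016525 = 0.643
Rt = 2200 * exp(0.643) = 4184.8 ohm

4184.8 ohm


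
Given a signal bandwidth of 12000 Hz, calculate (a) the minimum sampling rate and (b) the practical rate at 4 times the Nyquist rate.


By Nyquist theorem, fs_min = 2 * fmax.
fs_min = 2 * 12000 = 24000 Hz
Practical rate = 4 * fs_min = 4 * 24000 = 96000 Hz

fs_min = 24000 Hz, fs_practical = 96000 Hz


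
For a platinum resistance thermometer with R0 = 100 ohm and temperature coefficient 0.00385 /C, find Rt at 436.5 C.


The RTD equation: Rt = R0 * (1 + alpha * T).
Rt = 100 * (1 + 0.00385 * 436.5)
Rt = 100 * (1 + 1.680525)
Rt = 100 * 2.680525
Rt = 268.053 ohm

268.053 ohm


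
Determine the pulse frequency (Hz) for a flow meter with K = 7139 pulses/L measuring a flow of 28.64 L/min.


Frequency = K * Q / 60 (converting L/min to L/s).
f = 7139 * 28.64 / 60
f = 204460.96 / 60
f = 3407.68 Hz

3407.68 Hz


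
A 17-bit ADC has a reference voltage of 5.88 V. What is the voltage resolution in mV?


The resolution (LSB) of an ADC is Vref / 2^n.
LSB = 5.88 / 2^17
LSB = 5.88 / 131072
LSB = 4.486e-05 V = 0.04486084 mV

0.04486084 mV


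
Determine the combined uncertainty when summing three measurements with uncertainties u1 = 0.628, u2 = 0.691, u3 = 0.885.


For a sum of independent quantities, uc = sqrt(u1^2 + u2^2 + u3^2).
uc = sqrt(0.628^2 + 0.691^2 + 0.885^2)
uc = sqrt(0.394384 + 0.477481 + 0.783225)
uc = 1.2865

1.2865


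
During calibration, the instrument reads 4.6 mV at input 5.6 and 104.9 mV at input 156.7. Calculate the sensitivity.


Sensitivity = (y2 - y1) / (x2 - x1).
S = (104.9 - 4.6) / (156.7 - 5.6)
S = 100.3 / 151.1
S = 0.6638 mV/unit

0.6638 mV/unit


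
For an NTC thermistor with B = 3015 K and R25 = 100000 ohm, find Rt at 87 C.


NTC thermistor equation: Rt = R25 * exp(B * (1/T - 1/T25)).
T in Kelvin: 360.15 K, T25 = 298.15 K
1/T - 1/T25 = 1/360.15 - 1/298.15 = -0.0005774
B * (1/T - 1/T25) = 3015 * -0.0005774 = -1.7408
Rt = 100000 * exp(-1.7408) = 17537.2 ohm

17537.2 ohm


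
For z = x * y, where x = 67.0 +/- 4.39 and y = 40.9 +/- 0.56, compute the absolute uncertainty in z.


For a product z = x*y, the relative uncertainty is:
uz/z = sqrt((ux/x)^2 + (uy/y)^2)
Relative uncertainties: ux/x = 4.39/67.0 = 0.065522
uy/y = 0.56/40.9 = 0.013692
z = 67.0 * 40.9 = 2740.3
uz = 2740.3 * sqrt(0.065522^2 + 0.013692^2) = 183.429

183.429


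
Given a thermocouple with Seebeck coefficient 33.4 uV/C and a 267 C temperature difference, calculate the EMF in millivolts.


The thermocouple output V = sensitivity * dT.
V = 33.4 uV/C * 267 C
V = 8917.8 uV
V = 8.918 mV

8.918 mV


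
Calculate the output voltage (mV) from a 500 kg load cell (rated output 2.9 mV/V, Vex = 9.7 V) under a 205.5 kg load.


Vout = rated_output * Vex * (load / capacity).
Vout = 2.9 * 9.7 * (205.5 / 500)
Vout = 2.9 * 9.7 * 0.411
Vout = 11.561 mV

11.561 mV


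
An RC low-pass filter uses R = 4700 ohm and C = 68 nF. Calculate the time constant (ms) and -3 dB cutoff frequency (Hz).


Time constant: tau = R * C.
tau = 4700 * 6.80e-08 = 0.0003196 s
tau = 0.3196 ms
Cutoff frequency: fc = 1 / (2*pi*R*C).
fc = 1 / (2*pi*0.0003196) = 497.98 Hz

tau = 0.3196 ms, fc = 497.98 Hz


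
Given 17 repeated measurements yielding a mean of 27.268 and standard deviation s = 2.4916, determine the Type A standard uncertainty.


The standard uncertainty for Type A evaluation is u = s / sqrt(n).
u = 2.4916 / sqrt(17)
u = 2.4916 / 4.1231
u = 0.6043

0.6043


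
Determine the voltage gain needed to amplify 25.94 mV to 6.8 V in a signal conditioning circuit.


Gain = Vout / Vin (converting to same units).
G = 6.8 V / 25.94 mV
G = 6800.0 mV / 25.94 mV
G = 262.14

262.14


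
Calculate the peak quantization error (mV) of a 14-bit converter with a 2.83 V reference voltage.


The maximum quantization error is +/- LSB/2.
LSB = Vref / 2^n = 2.83 / 16384 = 0.00017273 V
Max error = LSB / 2 = 0.00017273 / 2 = 8.636e-05 V
Max error = 0.0864 mV

0.0864 mV


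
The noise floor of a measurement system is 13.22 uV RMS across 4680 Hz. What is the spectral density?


Noise spectral density = Vrms / sqrt(BW).
NSD = 13.22 / sqrt(4680)
NSD = 13.22 / 68.4105
NSD = 0.1932 uV/sqrt(Hz)

0.1932 uV/sqrt(Hz)


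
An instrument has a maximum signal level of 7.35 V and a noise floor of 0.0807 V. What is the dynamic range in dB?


Dynamic range = 20 * log10(Vmax / Vnoise).
DR = 20 * log10(7.35 / 0.0807)
DR = 20 * log10(91.08)
DR = 39.19 dB

39.19 dB


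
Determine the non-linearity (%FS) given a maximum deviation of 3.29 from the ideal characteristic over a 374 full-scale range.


Linearity error = (max deviation / full scale) * 100%.
Linearity = (3.29 / 374) * 100
Linearity = 0.88 %FS

0.88 %FS


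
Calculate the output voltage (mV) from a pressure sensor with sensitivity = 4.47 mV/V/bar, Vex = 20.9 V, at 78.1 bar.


Output = sensitivity * Vex * P.
Vout = 4.47 * 20.9 * 78.1
Vout = 93.423 * 78.1
Vout = 7296.34 mV

7296.34 mV


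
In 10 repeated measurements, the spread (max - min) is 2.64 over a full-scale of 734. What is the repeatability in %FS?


Repeatability = (spread / full scale) * 100%.
R = (2.64 / 734) * 100
R = 0.36 %FS

0.36 %FS


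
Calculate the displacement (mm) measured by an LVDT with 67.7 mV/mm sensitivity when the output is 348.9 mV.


Displacement = Vout / sensitivity.
d = 348.9 / 67.7
d = 5.154 mm

5.154 mm


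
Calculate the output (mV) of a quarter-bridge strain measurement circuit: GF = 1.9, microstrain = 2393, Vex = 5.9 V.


Quarter bridge output: Vout = (GF * epsilon * Vex) / 4.
Vout = (1.9 * 2393e-6 * 5.9) / 4
Vout = 0.02682553 / 4 V
Vout = 0.00670638 V = 6.7064 mV

6.7064 mV


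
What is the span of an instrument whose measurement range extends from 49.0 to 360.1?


Span = upper range - lower range.
Span = 360.1 - (49.0)
Span = 311.1

311.1


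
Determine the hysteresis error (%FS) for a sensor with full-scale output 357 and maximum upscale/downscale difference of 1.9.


Hysteresis = (max difference / full scale) * 100%.
H = (1.9 / 357) * 100
H = 0.532 %FS

0.532 %FS


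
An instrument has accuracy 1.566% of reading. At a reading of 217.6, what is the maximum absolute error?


Absolute error = (accuracy% / 100) * reading.
Error = (1.566 / 100) * 217.6
Error = 0.01566 * 217.6
Error = 3.4076

3.4076


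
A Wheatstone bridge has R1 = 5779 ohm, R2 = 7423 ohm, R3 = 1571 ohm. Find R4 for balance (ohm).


At balance: R1*R4 = R2*R3, so R4 = R2*R3/R1.
R4 = 7423 * 1571 / 5779
R4 = 11661533 / 5779
R4 = 2017.92 ohm

2017.92 ohm


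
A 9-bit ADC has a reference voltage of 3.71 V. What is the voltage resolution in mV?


The resolution (LSB) of an ADC is Vref / 2^n.
LSB = 3.71 / 2^9
LSB = 3.71 / 512
LSB = 0.00724609 V = 7.24609375 mV

7.24609375 mV


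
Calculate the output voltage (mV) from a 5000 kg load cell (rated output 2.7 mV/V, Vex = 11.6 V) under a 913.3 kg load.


Vout = rated_output * Vex * (load / capacity).
Vout = 2.7 * 11.6 * (913.3 / 5000)
Vout = 2.7 * 11.6 * 0.18266
Vout = 5.721 mV

5.721 mV


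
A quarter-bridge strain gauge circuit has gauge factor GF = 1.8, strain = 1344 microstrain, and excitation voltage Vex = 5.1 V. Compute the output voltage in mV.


Quarter bridge output: Vout = (GF * epsilon * Vex) / 4.
Vout = (1.8 * 1344e-6 * 5.1) / 4
Vout = 0.01233792 / 4 V
Vout = 0.00308448 V = 3.0845 mV

3.0845 mV


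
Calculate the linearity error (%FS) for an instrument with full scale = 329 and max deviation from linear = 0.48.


Linearity error = (max deviation / full scale) * 100%.
Linearity = (0.48 / 329) * 100
Linearity = 0.146 %FS

0.146 %FS


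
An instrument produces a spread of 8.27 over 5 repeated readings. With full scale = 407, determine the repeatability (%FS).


Repeatability = (spread / full scale) * 100%.
R = (8.27 / 407) * 100
R = 2.032 %FS

2.032 %FS


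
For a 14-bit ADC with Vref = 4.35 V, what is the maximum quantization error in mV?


The maximum quantization error is +/- LSB/2.
LSB = Vref / 2^n = 4.35 / 16384 = 0.0002655 V
Max error = LSB / 2 = 0.0002655 / 2 = 0.00013275 V
Max error = 0.1328 mV

0.1328 mV


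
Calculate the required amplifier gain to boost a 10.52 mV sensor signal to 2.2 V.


Gain = Vout / Vin (converting to same units).
G = 2.2 V / 10.52 mV
G = 2200.0 mV / 10.52 mV
G = 209.13

209.13


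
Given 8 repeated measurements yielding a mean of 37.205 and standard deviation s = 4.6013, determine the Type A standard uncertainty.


The standard uncertainty for Type A evaluation is u = s / sqrt(n).
u = 4.6013 / sqrt(8)
u = 4.6013 / 2.8284
u = 1.6268

1.6268


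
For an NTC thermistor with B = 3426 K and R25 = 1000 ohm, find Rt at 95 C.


NTC thermistor equation: Rt = R25 * exp(B * (1/T - 1/T25)).
T in Kelvin: 368.15 K, T25 = 298.15 K
1/T - 1/T25 = 1/368.15 - 1/298.15 = -0.00063773
B * (1/T - 1/T25) = 3426 * -0.00063773 = -2.1849
Rt = 1000 * exp(-2.1849) = 112.5 ohm

112.5 ohm


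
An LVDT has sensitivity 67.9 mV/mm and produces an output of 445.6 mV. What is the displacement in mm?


Displacement = Vout / sensitivity.
d = 445.6 / 67.9
d = 6.563 mm

6.563 mm


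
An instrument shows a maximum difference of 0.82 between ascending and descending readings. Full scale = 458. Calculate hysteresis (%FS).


Hysteresis = (max difference / full scale) * 100%.
H = (0.82 / 458) * 100
H = 0.179 %FS

0.179 %FS


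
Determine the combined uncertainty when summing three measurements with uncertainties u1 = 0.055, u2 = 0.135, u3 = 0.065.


For a sum of independent quantities, uc = sqrt(u1^2 + u2^2 + u3^2).
uc = sqrt(0.055^2 + 0.135^2 + 0.065^2)
uc = sqrt(0.003025 + 0.018225 + 0.004225)
uc = 0.1596

0.1596


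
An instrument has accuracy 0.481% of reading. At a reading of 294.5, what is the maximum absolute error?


Absolute error = (accuracy% / 100) * reading.
Error = (0.481 / 100) * 294.5
Error = 0.00481 * 294.5
Error = 1.4165

1.4165


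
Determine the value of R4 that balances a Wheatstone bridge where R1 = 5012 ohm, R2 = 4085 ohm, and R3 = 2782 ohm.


At balance: R1*R4 = R2*R3, so R4 = R2*R3/R1.
R4 = 4085 * 2782 / 5012
R4 = 11364470 / 5012
R4 = 2267.45 ohm

2267.45 ohm


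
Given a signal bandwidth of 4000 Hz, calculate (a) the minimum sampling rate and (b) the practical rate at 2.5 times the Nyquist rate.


By Nyquist theorem, fs_min = 2 * fmax.
fs_min = 2 * 4000 = 8000 Hz
Practical rate = 2.5 * fs_min = 2.5 * 8000 = 20000 Hz

fs_min = 8000 Hz, fs_practical = 20000 Hz


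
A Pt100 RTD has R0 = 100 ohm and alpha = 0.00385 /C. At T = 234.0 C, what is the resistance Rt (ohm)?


The RTD equation: Rt = R0 * (1 + alpha * T).
Rt = 100 * (1 + 0.00385 * 234.0)
Rt = 100 * (1 + 0.9009)
Rt = 100 * 1.9009
Rt = 190.09 ohm

190.09 ohm


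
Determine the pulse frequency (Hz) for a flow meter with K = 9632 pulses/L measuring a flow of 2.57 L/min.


Frequency = K * Q / 60 (converting L/min to L/s).
f = 9632 * 2.57 / 60
f = 24754.24 / 60
f = 412.57 Hz

412.57 Hz


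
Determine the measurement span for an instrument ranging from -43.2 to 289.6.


Span = upper range - lower range.
Span = 289.6 - (-43.2)
Span = 332.8

332.8


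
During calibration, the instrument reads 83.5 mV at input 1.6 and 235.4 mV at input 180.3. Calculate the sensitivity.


Sensitivity = (y2 - y1) / (x2 - x1).
S = (235.4 - 83.5) / (180.3 - 1.6)
S = 151.9 / 178.7
S = 0.85 mV/unit

0.85 mV/unit


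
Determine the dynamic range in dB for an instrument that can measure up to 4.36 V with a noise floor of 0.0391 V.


Dynamic range = 20 * log10(Vmax / Vnoise).
DR = 20 * log10(4.36 / 0.0391)
DR = 20 * log10(111.51)
DR = 40.95 dB

40.95 dB


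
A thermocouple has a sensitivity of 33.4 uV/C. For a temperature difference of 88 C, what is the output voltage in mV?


The thermocouple output V = sensitivity * dT.
V = 33.4 uV/C * 88 C
V = 2939.2 uV
V = 2.939 mV

2.939 mV


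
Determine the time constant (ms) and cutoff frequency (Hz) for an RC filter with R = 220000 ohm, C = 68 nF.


Time constant: tau = R * C.
tau = 220000 * 6.80e-08 = 0.01496 s
tau = 14.96 ms
Cutoff frequency: fc = 1 / (2*pi*R*C).
fc = 1 / (2*pi*0.01496) = 10.64 Hz

tau = 14.96 ms, fc = 10.64 Hz


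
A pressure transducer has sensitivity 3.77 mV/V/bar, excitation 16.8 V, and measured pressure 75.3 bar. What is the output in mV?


Output = sensitivity * Vex * P.
Vout = 3.77 * 16.8 * 75.3
Vout = 63.336 * 75.3
Vout = 4769.2 mV

4769.2 mV


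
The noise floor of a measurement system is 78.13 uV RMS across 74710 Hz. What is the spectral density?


Noise spectral density = Vrms / sqrt(BW).
NSD = 78.13 / sqrt(74710)
NSD = 78.13 / 273.3313
NSD = 0.2858 uV/sqrt(Hz)

0.2858 uV/sqrt(Hz)


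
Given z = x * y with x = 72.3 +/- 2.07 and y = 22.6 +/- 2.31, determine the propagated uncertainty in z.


For a product z = x*y, the relative uncertainty is:
uz/z = sqrt((ux/x)^2 + (uy/y)^2)
Relative uncertainties: ux/x = 2.07/72.3 = 0.028631
uy/y = 2.31/22.6 = 0.102212
z = 72.3 * 22.6 = 1634.0
uz = 1634.0 * sqrt(0.028631^2 + 0.102212^2) = 173.441

173.441


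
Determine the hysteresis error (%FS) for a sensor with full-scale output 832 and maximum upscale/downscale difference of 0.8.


Hysteresis = (max difference / full scale) * 100%.
H = (0.8 / 832) * 100
H = 0.096 %FS

0.096 %FS


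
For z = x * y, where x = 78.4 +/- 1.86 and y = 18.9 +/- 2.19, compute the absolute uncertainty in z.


For a product z = x*y, the relative uncertainty is:
uz/z = sqrt((ux/x)^2 + (uy/y)^2)
Relative uncertainties: ux/x = 1.86/78.4 = 0.023724
uy/y = 2.19/18.9 = 0.115873
z = 78.4 * 18.9 = 1481.8
uz = 1481.8 * sqrt(0.023724^2 + 0.115873^2) = 175.258

175.258


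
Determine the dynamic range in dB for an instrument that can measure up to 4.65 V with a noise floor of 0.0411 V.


Dynamic range = 20 * log10(Vmax / Vnoise).
DR = 20 * log10(4.65 / 0.0411)
DR = 20 * log10(113.14)
DR = 41.07 dB

41.07 dB


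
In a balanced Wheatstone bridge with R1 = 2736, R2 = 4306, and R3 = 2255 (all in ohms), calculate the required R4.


At balance: R1*R4 = R2*R3, so R4 = R2*R3/R1.
R4 = 4306 * 2255 / 2736
R4 = 9710030 / 2736
R4 = 3548.99 ohm

3548.99 ohm


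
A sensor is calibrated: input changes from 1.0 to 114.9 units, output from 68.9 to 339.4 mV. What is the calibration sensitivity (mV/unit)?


Sensitivity = (y2 - y1) / (x2 - x1).
S = (339.4 - 68.9) / (114.9 - 1.0)
S = 270.5 / 113.9
S = 2.3749 mV/unit

2.3749 mV/unit


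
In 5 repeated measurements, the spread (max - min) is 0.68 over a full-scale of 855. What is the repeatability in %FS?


Repeatability = (spread / full scale) * 100%.
R = (0.68 / 855) * 100
R = 0.08 %FS

0.08 %FS
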